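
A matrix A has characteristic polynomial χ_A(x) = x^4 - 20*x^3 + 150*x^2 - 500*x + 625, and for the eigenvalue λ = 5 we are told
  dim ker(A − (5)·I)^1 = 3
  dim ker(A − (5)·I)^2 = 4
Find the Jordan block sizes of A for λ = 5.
Block sizes for λ = 5: [2, 1, 1]

From the dimensions of kernels of powers, the number of Jordan blocks of size at least j is d_j − d_{j−1} where d_j = dim ker(N^j) (with d_0 = 0). Computing the differences gives [3, 1].
The number of blocks of size exactly k is (#blocks of size ≥ k) − (#blocks of size ≥ k + 1), so the partition is: 2 block(s) of size 1, 1 block(s) of size 2.
In nonincreasing order the block sizes are [2, 1, 1].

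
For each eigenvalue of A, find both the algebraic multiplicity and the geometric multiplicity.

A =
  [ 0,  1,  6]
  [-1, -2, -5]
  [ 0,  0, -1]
λ = -1: alg = 3, geom = 1

Step 1 — factor the characteristic polynomial to read off the algebraic multiplicities:
  χ_A(x) = (x + 1)^3

Step 2 — compute geometric multiplicities via the rank-nullity identity g(λ) = n − rank(A − λI):
  rank(A − (-1)·I) = 2, so dim ker(A − (-1)·I) = n − 2 = 1

Summary:
  λ = -1: algebraic multiplicity = 3, geometric multiplicity = 1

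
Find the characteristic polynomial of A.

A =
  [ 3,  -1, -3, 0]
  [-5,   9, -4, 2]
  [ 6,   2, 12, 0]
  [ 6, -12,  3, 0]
x^4 - 24*x^3 + 216*x^2 - 864*x + 1296

Expanding det(x·I − A) (e.g. by cofactor expansion or by noting that A is similar to its Jordan form J, which has the same characteristic polynomial as A) gives
  χ_A(x) = x^4 - 24*x^3 + 216*x^2 - 864*x + 1296
which factors as (x - 6)^4. The eigenvalues (with algebraic multiplicities) are λ = 6 with multiplicity 4.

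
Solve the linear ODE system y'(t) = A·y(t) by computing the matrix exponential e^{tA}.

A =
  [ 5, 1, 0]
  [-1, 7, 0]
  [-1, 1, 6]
e^{tA} =
  [-t*exp(6*t) + exp(6*t), t*exp(6*t), 0]
  [-t*exp(6*t), t*exp(6*t) + exp(6*t), 0]
  [-t*exp(6*t), t*exp(6*t), exp(6*t)]

Strategy: write A = P · J · P⁻¹ where J is a Jordan canonical form, so e^{tA} = P · e^{tJ} · P⁻¹, and e^{tJ} can be computed block-by-block.

A has Jordan form
J =
  [6, 1, 0]
  [0, 6, 0]
  [0, 0, 6]
(up to reordering of blocks).

Per-block formulas:
  For a 1×1 block at λ = 6: exp(t · [6]) = [e^(6t)].
  For a 2×2 Jordan block J_2(6): exp(t · J_2(6)) = e^(6t)·(I + t·N), where N is the 2×2 nilpotent shift.

After assembling e^{tJ} and conjugating by P, we get:

e^{tA} =
  [-t*exp(6*t) + exp(6*t), t*exp(6*t), 0]
  [-t*exp(6*t), t*exp(6*t) + exp(6*t), 0]
  [-t*exp(6*t), t*exp(6*t), exp(6*t)]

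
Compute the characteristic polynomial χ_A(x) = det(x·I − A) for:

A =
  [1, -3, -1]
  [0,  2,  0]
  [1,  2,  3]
x^3 - 6*x^2 + 12*x - 8

Expanding det(x·I − A) (e.g. by cofactor expansion or by noting that A is similar to its Jordan form J, which has the same characteristic polynomial as A) gives
  χ_A(x) = x^3 - 6*x^2 + 12*x - 8
which factors as (x - 2)^3. The eigenvalues (with algebraic multiplicities) are λ = 2 with multiplicity 3.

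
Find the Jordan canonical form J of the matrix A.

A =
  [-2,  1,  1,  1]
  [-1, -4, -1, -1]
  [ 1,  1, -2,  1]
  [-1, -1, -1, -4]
J_2(-3) ⊕ J_1(-3) ⊕ J_1(-3)

The characteristic polynomial is
  det(x·I − A) = x^4 + 12*x^3 + 54*x^2 + 108*x + 81 = (x + 3)^4

Eigenvalues and multiplicities (the geometric multiplicity of λ is n − rank(A − λI), which equals the number of Jordan blocks for λ):
  λ = -3: algebraic multiplicity = 4, geometric multiplicity = 3

Determining the block sizes for each eigenvalue:
  λ = -3: 3 blocks summing to 4 forces exactly one block of size 2 and the rest size 1 → block sizes [2, 1, 1]

Assembling the blocks gives a Jordan form
J =
  [-3,  1,  0,  0]
  [ 0, -3,  0,  0]
  [ 0,  0, -3,  0]
  [ 0,  0,  0, -3]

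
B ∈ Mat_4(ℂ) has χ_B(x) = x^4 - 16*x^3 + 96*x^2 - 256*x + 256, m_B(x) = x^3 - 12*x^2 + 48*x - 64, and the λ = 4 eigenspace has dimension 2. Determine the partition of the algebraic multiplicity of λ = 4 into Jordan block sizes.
Block sizes for λ = 4: [3, 1]

Step 1 — from the characteristic polynomial, algebraic multiplicity of λ = 4 is 4. From dim ker(B − (4)·I) = 2, there are exactly 2 Jordan blocks for λ = 4.
Step 2 — from the minimal polynomial, the factor (x − 4)^3 tells us the largest block for λ = 4 has size 3.
Step 3 — with total size 4, 2 blocks, and largest block 3, the block sizes (in nonincreasing order) are [3, 1].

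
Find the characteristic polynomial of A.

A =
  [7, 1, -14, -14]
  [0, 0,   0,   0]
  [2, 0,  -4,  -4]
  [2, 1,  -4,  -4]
x^4 + x^3

Expanding det(x·I − A) (e.g. by cofactor expansion or by noting that A is similar to its Jordan form J, which has the same characteristic polynomial as A) gives
  χ_A(x) = x^4 + x^3
which factors as x^3*(x + 1). The eigenvalues (with algebraic multiplicities) are λ = -1 with multiplicity 1, λ = 0 with multiplicity 3.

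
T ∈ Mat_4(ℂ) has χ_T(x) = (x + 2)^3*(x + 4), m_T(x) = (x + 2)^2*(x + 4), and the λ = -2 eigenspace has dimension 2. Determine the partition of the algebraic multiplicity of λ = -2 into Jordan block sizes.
Block sizes for λ = -2: [2, 1]

Step 1 — from the characteristic polynomial, algebraic multiplicity of λ = -2 is 3. From dim ker(T − (-2)·I) = 2, there are exactly 2 Jordan blocks for λ = -2.
Step 2 — from the minimal polynomial, the factor (x + 2)^2 tells us the largest block for λ = -2 has size 2.
Step 3 — with total size 3, 2 blocks, and largest block 2, the block sizes (in nonincreasing order) are [2, 1].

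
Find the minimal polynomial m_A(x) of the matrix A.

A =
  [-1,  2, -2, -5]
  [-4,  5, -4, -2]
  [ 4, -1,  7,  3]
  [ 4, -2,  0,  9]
x^2 - 10*x + 25

The characteristic polynomial is χ_A(x) = (x - 5)^4, so the eigenvalues are known. The minimal polynomial is
  m_A(x) = Π_λ (x − λ)^{k_λ}
where k_λ is the size of the *largest* Jordan block for λ (equivalently, the smallest k with (A − λI)^k v = 0 for every generalised eigenvector v of λ).

  λ = 5: largest Jordan block has size 2, contributing (x − 5)^2

So m_A(x) = (x - 5)^2 = x^2 - 10*x + 25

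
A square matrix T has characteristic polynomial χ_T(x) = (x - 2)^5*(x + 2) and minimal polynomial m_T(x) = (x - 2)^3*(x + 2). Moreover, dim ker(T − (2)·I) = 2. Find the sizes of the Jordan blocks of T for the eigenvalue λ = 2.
Block sizes for λ = 2: [3, 2]

Step 1 — from the characteristic polynomial, algebraic multiplicity of λ = 2 is 5. From dim ker(T − (2)·I) = 2, there are exactly 2 Jordan blocks for λ = 2.
Step 2 — from the minimal polynomial, the factor (x − 2)^3 tells us the largest block for λ = 2 has size 3.
Step 3 — with total size 5, 2 blocks, and largest block 3, the block sizes (in nonincreasing order) are [3, 2].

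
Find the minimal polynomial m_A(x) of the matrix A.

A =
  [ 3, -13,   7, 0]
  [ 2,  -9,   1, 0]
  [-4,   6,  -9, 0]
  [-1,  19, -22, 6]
x^4 + 9*x^3 - 15*x^2 - 325*x - 750

The characteristic polynomial is χ_A(x) = (x - 6)*(x + 5)^3, so the eigenvalues are known. The minimal polynomial is
  m_A(x) = Π_λ (x − λ)^{k_λ}
where k_λ is the size of the *largest* Jordan block for λ (equivalently, the smallest k with (A − λI)^k v = 0 for every generalised eigenvector v of λ).

  λ = -5: largest Jordan block has size 3, contributing (x + 5)^3
  λ = 6: largest Jordan block has size 1, contributing (x − 6)

So m_A(x) = (x - 6)*(x + 5)^3 = x^4 + 9*x^3 - 15*x^2 - 325*x - 750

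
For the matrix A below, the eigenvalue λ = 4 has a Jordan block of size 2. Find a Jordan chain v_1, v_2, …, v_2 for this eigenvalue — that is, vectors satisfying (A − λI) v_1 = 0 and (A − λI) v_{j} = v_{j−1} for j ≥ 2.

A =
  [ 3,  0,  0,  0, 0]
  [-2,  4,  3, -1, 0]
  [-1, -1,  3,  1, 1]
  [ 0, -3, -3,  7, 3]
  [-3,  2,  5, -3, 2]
A Jordan chain for λ = 4 of length 2:
v_1 = (0, 0, -1, -3, 2)ᵀ
v_2 = (0, 1, 0, 0, 0)ᵀ

Let N = A − (4)·I. We want v_2 with N^2 v_2 = 0 but N^1 v_2 ≠ 0; then v_{j-1} := N · v_j for j = 2, …, 2.

Pick v_2 = (0, 1, 0, 0, 0)ᵀ.
Then v_1 = N · v_2 = (0, 0, -1, -3, 2)ᵀ.

Sanity check: (A − (4)·I) v_1 = (0, 0, 0, 0, 0)ᵀ = 0. ✓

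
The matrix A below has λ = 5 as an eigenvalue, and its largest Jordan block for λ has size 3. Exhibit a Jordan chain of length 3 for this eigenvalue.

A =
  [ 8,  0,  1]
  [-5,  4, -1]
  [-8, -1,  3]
A Jordan chain for λ = 5 of length 3:
v_1 = (1, -2, -3)ᵀ
v_2 = (3, -5, -8)ᵀ
v_3 = (1, 0, 0)ᵀ

Let N = A − (5)·I. We want v_3 with N^3 v_3 = 0 but N^2 v_3 ≠ 0; then v_{j-1} := N · v_j for j = 3, …, 2.

Pick v_3 = (1, 0, 0)ᵀ.
Then v_2 = N · v_3 = (3, -5, -8)ᵀ.
Then v_1 = N · v_2 = (1, -2, -3)ᵀ.

Sanity check: (A − (5)·I) v_1 = (0, 0, 0)ᵀ = 0. ✓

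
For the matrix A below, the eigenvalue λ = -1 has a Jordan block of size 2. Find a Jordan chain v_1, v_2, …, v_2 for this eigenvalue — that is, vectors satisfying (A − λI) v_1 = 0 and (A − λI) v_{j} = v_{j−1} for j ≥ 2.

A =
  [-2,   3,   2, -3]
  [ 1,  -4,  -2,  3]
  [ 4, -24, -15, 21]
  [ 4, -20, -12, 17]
A Jordan chain for λ = -1 of length 2:
v_1 = (-1, 1, 4, 4)ᵀ
v_2 = (1, 0, 0, 0)ᵀ

Let N = A − (-1)·I. We want v_2 with N^2 v_2 = 0 but N^1 v_2 ≠ 0; then v_{j-1} := N · v_j for j = 2, …, 2.

Pick v_2 = (1, 0, 0, 0)ᵀ.
Then v_1 = N · v_2 = (-1, 1, 4, 4)ᵀ.

Sanity check: (A − (-1)·I) v_1 = (0, 0, 0, 0)ᵀ = 0. ✓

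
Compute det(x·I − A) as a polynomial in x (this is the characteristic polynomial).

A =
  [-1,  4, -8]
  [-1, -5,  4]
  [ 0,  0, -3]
x^3 + 9*x^2 + 27*x + 27

Expanding det(x·I − A) (e.g. by cofactor expansion or by noting that A is similar to its Jordan form J, which has the same characteristic polynomial as A) gives
  χ_A(x) = x^3 + 9*x^2 + 27*x + 27
which factors as (x + 3)^3. The eigenvalues (with algebraic multiplicities) are λ = -3 with multiplicity 3.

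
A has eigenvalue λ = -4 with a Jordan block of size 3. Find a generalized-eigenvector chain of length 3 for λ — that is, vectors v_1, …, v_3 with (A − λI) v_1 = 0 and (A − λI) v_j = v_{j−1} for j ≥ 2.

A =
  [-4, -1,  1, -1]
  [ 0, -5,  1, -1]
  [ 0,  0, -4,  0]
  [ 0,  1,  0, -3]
A Jordan chain for λ = -4 of length 3:
v_1 = (-1, -1, 0, 1)ᵀ
v_2 = (1, 1, 0, 0)ᵀ
v_3 = (0, 0, 1, 0)ᵀ

Let N = A − (-4)·I. We want v_3 with N^3 v_3 = 0 but N^2 v_3 ≠ 0; then v_{j-1} := N · v_j for j = 3, …, 2.

Pick v_3 = (0, 0, 1, 0)ᵀ.
Then v_2 = N · v_3 = (1, 1, 0, 0)ᵀ.
Then v_1 = N · v_2 = (-1, -1, 0, 1)ᵀ.

Sanity check: (A − (-4)·I) v_1 = (0, 0, 0, 0)ᵀ = 0. ✓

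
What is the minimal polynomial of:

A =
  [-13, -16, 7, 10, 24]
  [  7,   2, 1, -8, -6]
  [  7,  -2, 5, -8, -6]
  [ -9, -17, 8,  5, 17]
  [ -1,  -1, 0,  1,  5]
x^4 - 32*x^2 + 256

The characteristic polynomial is χ_A(x) = (x - 4)^3*(x + 4)^2, so the eigenvalues are known. The minimal polynomial is
  m_A(x) = Π_λ (x − λ)^{k_λ}
where k_λ is the size of the *largest* Jordan block for λ (equivalently, the smallest k with (A − λI)^k v = 0 for every generalised eigenvector v of λ).

  λ = -4: largest Jordan block has size 2, contributing (x + 4)^2
  λ = 4: largest Jordan block has size 2, contributing (x − 4)^2

So m_A(x) = (x - 4)^2*(x + 4)^2 = x^4 - 32*x^2 + 256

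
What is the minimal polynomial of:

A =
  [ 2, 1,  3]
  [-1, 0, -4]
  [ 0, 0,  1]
x^3 - 3*x^2 + 3*x - 1

The characteristic polynomial is χ_A(x) = (x - 1)^3, so the eigenvalues are known. The minimal polynomial is
  m_A(x) = Π_λ (x − λ)^{k_λ}
where k_λ is the size of the *largest* Jordan block for λ (equivalently, the smallest k with (A − λI)^k v = 0 for every generalised eigenvector v of λ).

  λ = 1: largest Jordan block has size 3, contributing (x − 1)^3

So m_A(x) = (x - 1)^3 = x^3 - 3*x^2 + 3*x - 1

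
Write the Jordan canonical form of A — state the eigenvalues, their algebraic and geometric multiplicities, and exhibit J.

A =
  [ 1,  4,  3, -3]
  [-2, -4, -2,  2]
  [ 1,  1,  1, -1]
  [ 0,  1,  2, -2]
J_2(-2) ⊕ J_2(0)

The characteristic polynomial is
  det(x·I − A) = x^4 + 4*x^3 + 4*x^2 = x^2*(x + 2)^2

Eigenvalues and multiplicities (the geometric multiplicity of λ is n − rank(A − λI), which equals the number of Jordan blocks for λ):
  λ = -2: algebraic multiplicity = 2, geometric multiplicity = 1
  λ = 0: algebraic multiplicity = 2, geometric multiplicity = 1

Determining the block sizes for each eigenvalue:
  λ = -2: one block (gm = 1), so the single block has size am = 2 → block sizes [2]
  λ = 0: one block (gm = 1), so the single block has size am = 2 → block sizes [2]

Assembling the blocks gives a Jordan form
J =
  [-2,  1, 0, 0]
  [ 0, -2, 0, 0]
  [ 0,  0, 0, 1]
  [ 0,  0, 0, 0]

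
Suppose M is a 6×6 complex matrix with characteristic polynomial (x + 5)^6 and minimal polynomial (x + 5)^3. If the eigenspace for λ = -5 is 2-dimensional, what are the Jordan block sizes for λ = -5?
Block sizes for λ = -5: [3, 3]

Step 1 — from the characteristic polynomial, algebraic multiplicity of λ = -5 is 6. From dim ker(M − (-5)·I) = 2, there are exactly 2 Jordan blocks for λ = -5.
Step 2 — from the minimal polynomial, the factor (x + 5)^3 tells us the largest block for λ = -5 has size 3.
Step 3 — with total size 6, 2 blocks, and largest block 3, the block sizes (in nonincreasing order) are [3, 3].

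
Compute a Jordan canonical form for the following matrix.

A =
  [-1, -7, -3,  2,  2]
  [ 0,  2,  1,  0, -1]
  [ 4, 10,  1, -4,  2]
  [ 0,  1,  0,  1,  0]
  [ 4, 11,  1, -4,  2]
J_3(1) ⊕ J_2(1)

The characteristic polynomial is
  det(x·I − A) = x^5 - 5*x^4 + 10*x^3 - 10*x^2 + 5*x - 1 = (x - 1)^5

Eigenvalues and multiplicities (the geometric multiplicity of λ is n − rank(A − λI), which equals the number of Jordan blocks for λ):
  λ = 1: algebraic multiplicity = 5, geometric multiplicity = 2

Determining the block sizes for each eigenvalue:
  λ = 1: with am = 5 and gm = 2, the partition is not yet determined (e.g. several partitions of 5 into 2 parts exist). Let N = A − (1)·I. Computing rank(N^1) = 3, rank(N^2) = 1, rank(N^3) = 0; the number of blocks of size ≥ j is rank(N^{j−1}) − rank(N^j), giving [2, 2, 1]. So we have 1 block(s) of size 3, 1 block(s) of size 2 → block sizes [3, 2]

Assembling the blocks gives a Jordan form
J =
  [1, 1, 0, 0, 0]
  [0, 1, 1, 0, 0]
  [0, 0, 1, 0, 0]
  [0, 0, 0, 1, 1]
  [0, 0, 0, 0, 1]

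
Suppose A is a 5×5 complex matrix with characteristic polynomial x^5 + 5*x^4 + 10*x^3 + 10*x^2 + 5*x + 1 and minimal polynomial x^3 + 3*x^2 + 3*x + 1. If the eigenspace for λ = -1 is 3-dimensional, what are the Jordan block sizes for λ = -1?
Block sizes for λ = -1: [3, 1, 1]

Step 1 — from the characteristic polynomial, algebraic multiplicity of λ = -1 is 5. From dim ker(A − (-1)·I) = 3, there are exactly 3 Jordan blocks for λ = -1.
Step 2 — from the minimal polynomial, the factor (x + 1)^3 tells us the largest block for λ = -1 has size 3.
Step 3 — with total size 5, 3 blocks, and largest block 3, the block sizes (in nonincreasing order) are [3, 1, 1].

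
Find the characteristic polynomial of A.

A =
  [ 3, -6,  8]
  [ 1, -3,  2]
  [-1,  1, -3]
x^3 + 3*x^2 + 3*x + 1

Expanding det(x·I − A) (e.g. by cofactor expansion or by noting that A is similar to its Jordan form J, which has the same characteristic polynomial as A) gives
  χ_A(x) = x^3 + 3*x^2 + 3*x + 1
which factors as (x + 1)^3. The eigenvalues (with algebraic multiplicities) are λ = -1 with multiplicity 3.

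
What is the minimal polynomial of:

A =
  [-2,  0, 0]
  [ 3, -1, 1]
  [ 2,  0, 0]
x^3 + 3*x^2 + 2*x

The characteristic polynomial is χ_A(x) = x*(x + 1)*(x + 2), so the eigenvalues are known. The minimal polynomial is
  m_A(x) = Π_λ (x − λ)^{k_λ}
where k_λ is the size of the *largest* Jordan block for λ (equivalently, the smallest k with (A − λI)^k v = 0 for every generalised eigenvector v of λ).

  λ = -2: largest Jordan block has size 1, contributing (x + 2)
  λ = -1: largest Jordan block has size 1, contributing (x + 1)
  λ = 0: largest Jordan block has size 1, contributing (x − 0)

So m_A(x) = x*(x + 1)*(x + 2) = x^3 + 3*x^2 + 2*x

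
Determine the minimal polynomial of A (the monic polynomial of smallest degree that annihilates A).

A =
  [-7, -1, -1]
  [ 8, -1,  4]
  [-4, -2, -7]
x^2 + 10*x + 25

The characteristic polynomial is χ_A(x) = (x + 5)^3, so the eigenvalues are known. The minimal polynomial is
  m_A(x) = Π_λ (x − λ)^{k_λ}
where k_λ is the size of the *largest* Jordan block for λ (equivalently, the smallest k with (A − λI)^k v = 0 for every generalised eigenvector v of λ).

  λ = -5: largest Jordan block has size 2, contributing (x + 5)^2

So m_A(x) = (x + 5)^2 = x^2 + 10*x + 25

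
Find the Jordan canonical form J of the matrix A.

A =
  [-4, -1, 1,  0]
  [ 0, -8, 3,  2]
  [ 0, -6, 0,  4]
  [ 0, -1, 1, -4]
J_3(-4) ⊕ J_1(-4)

The characteristic polynomial is
  det(x·I − A) = x^4 + 16*x^3 + 96*x^2 + 256*x + 256 = (x + 4)^4

Eigenvalues and multiplicities (the geometric multiplicity of λ is n − rank(A − λI), which equals the number of Jordan blocks for λ):
  λ = -4: algebraic multiplicity = 4, geometric multiplicity = 2

Determining the block sizes for each eigenvalue:
  λ = -4: with am = 4 and gm = 2, the partition is not yet determined (e.g. several partitions of 4 into 2 parts exist). Let N = A − (-4)·I. Computing rank(N^1) = 2, rank(N^2) = 1, rank(N^3) = 0; the number of blocks of size ≥ j is rank(N^{j−1}) − rank(N^j), giving [2, 1, 1]. So we have 1 block(s) of size 3, 1 block(s) of size 1 → block sizes [3, 1]

Assembling the blocks gives a Jordan form
J =
  [-4,  1,  0,  0]
  [ 0, -4,  1,  0]
  [ 0,  0, -4,  0]
  [ 0,  0,  0, -4]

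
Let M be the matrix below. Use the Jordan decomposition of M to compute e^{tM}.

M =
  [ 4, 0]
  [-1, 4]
e^{tM} =
  [exp(4*t), 0]
  [-t*exp(4*t), exp(4*t)]

Strategy: write M = P · J · P⁻¹ where J is a Jordan canonical form, so e^{tM} = P · e^{tJ} · P⁻¹, and e^{tJ} can be computed block-by-block.

M has Jordan form
J =
  [4, 1]
  [0, 4]
(up to reordering of blocks).

Per-block formulas:
  For a 2×2 Jordan block J_2(4): exp(t · J_2(4)) = e^(4t)·(I + t·N), where N is the 2×2 nilpotent shift.

After assembling e^{tJ} and conjugating by P, we get:

e^{tM} =
  [exp(4*t), 0]
  [-t*exp(4*t), exp(4*t)]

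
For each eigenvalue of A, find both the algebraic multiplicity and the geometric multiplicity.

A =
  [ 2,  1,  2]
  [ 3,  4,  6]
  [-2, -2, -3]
λ = 1: alg = 3, geom = 2

Step 1 — factor the characteristic polynomial to read off the algebraic multiplicities:
  χ_A(x) = (x - 1)^3

Step 2 — compute geometric multiplicities via the rank-nullity identity g(λ) = n − rank(A − λI):
  rank(A − (1)·I) = 1, so dim ker(A − (1)·I) = n − 1 = 2

Summary:
  λ = 1: algebraic multiplicity = 3, geometric multiplicity = 2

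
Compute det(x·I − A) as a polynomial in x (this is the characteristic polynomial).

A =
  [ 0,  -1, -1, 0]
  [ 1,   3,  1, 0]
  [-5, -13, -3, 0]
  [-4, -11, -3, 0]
x^4

Expanding det(x·I − A) (e.g. by cofactor expansion or by noting that A is similar to its Jordan form J, which has the same characteristic polynomial as A) gives
  χ_A(x) = x^4
which factors as x^4. The eigenvalues (with algebraic multiplicities) are λ = 0 with multiplicity 4.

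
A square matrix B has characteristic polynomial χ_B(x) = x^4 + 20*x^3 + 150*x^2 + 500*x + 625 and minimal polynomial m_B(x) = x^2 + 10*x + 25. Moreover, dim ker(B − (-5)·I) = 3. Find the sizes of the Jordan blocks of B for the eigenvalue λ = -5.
Block sizes for λ = -5: [2, 1, 1]

Step 1 — from the characteristic polynomial, algebraic multiplicity of λ = -5 is 4. From dim ker(B − (-5)·I) = 3, there are exactly 3 Jordan blocks for λ = -5.
Step 2 — from the minimal polynomial, the factor (x + 5)^2 tells us the largest block for λ = -5 has size 2.
Step 3 — with total size 4, 3 blocks, and largest block 2, the block sizes (in nonincreasing order) are [2, 1, 1].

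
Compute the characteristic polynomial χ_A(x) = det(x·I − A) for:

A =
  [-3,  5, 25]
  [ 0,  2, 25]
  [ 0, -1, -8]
x^3 + 9*x^2 + 27*x + 27

Expanding det(x·I − A) (e.g. by cofactor expansion or by noting that A is similar to its Jordan form J, which has the same characteristic polynomial as A) gives
  χ_A(x) = x^3 + 9*x^2 + 27*x + 27
which factors as (x + 3)^3. The eigenvalues (with algebraic multiplicities) are λ = -3 with multiplicity 3.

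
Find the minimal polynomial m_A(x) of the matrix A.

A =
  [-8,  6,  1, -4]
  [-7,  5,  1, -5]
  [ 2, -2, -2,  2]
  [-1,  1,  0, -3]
x^2 + 4*x + 4

The characteristic polynomial is χ_A(x) = (x + 2)^4, so the eigenvalues are known. The minimal polynomial is
  m_A(x) = Π_λ (x − λ)^{k_λ}
where k_λ is the size of the *largest* Jordan block for λ (equivalently, the smallest k with (A − λI)^k v = 0 for every generalised eigenvector v of λ).

  λ = -2: largest Jordan block has size 2, contributing (x + 2)^2

So m_A(x) = (x + 2)^2 = x^2 + 4*x + 4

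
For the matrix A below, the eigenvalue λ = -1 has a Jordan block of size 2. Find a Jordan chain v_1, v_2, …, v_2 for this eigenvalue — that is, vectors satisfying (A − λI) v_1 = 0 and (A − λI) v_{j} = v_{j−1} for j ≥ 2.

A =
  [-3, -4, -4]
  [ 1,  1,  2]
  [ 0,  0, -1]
A Jordan chain for λ = -1 of length 2:
v_1 = (-2, 1, 0)ᵀ
v_2 = (1, 0, 0)ᵀ

Let N = A − (-1)·I. We want v_2 with N^2 v_2 = 0 but N^1 v_2 ≠ 0; then v_{j-1} := N · v_j for j = 2, …, 2.

Pick v_2 = (1, 0, 0)ᵀ.
Then v_1 = N · v_2 = (-2, 1, 0)ᵀ.

Sanity check: (A − (-1)·I) v_1 = (0, 0, 0)ᵀ = 0. ✓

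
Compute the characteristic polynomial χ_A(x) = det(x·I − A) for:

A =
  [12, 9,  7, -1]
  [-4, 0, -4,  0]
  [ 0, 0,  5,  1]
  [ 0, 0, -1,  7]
x^4 - 24*x^3 + 216*x^2 - 864*x + 1296

Expanding det(x·I − A) (e.g. by cofactor expansion or by noting that A is similar to its Jordan form J, which has the same characteristic polynomial as A) gives
  χ_A(x) = x^4 - 24*x^3 + 216*x^2 - 864*x + 1296
which factors as (x - 6)^4. The eigenvalues (with algebraic multiplicities) are λ = 6 with multiplicity 4.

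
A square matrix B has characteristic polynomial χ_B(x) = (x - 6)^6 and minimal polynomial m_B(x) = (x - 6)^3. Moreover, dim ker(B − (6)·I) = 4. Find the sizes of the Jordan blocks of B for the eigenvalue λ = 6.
Block sizes for λ = 6: [3, 1, 1, 1]

Step 1 — from the characteristic polynomial, algebraic multiplicity of λ = 6 is 6. From dim ker(B − (6)·I) = 4, there are exactly 4 Jordan blocks for λ = 6.
Step 2 — from the minimal polynomial, the factor (x − 6)^3 tells us the largest block for λ = 6 has size 3.
Step 3 — with total size 6, 4 blocks, and largest block 3, the block sizes (in nonincreasing order) are [3, 1, 1, 1].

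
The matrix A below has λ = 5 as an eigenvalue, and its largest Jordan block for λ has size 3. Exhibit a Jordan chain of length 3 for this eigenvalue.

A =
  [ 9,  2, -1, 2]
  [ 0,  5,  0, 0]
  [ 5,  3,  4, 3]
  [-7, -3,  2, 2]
A Jordan chain for λ = 5 of length 3:
v_1 = (-3, 0, -6, 3)ᵀ
v_2 = (4, 0, 5, -7)ᵀ
v_3 = (1, 0, 0, 0)ᵀ

Let N = A − (5)·I. We want v_3 with N^3 v_3 = 0 but N^2 v_3 ≠ 0; then v_{j-1} := N · v_j for j = 3, …, 2.

Pick v_3 = (1, 0, 0, 0)ᵀ.
Then v_2 = N · v_3 = (4, 0, 5, -7)ᵀ.
Then v_1 = N · v_2 = (-3, 0, -6, 3)ᵀ.

Sanity check: (A − (5)·I) v_1 = (0, 0, 0, 0)ᵀ = 0. ✓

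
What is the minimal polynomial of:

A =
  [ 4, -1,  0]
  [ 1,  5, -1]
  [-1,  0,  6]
x^3 - 15*x^2 + 75*x - 125

The characteristic polynomial is χ_A(x) = (x - 5)^3, so the eigenvalues are known. The minimal polynomial is
  m_A(x) = Π_λ (x − λ)^{k_λ}
where k_λ is the size of the *largest* Jordan block for λ (equivalently, the smallest k with (A − λI)^k v = 0 for every generalised eigenvector v of λ).

  λ = 5: largest Jordan block has size 3, contributing (x − 5)^3

So m_A(x) = (x - 5)^3 = x^3 - 15*x^2 + 75*x - 125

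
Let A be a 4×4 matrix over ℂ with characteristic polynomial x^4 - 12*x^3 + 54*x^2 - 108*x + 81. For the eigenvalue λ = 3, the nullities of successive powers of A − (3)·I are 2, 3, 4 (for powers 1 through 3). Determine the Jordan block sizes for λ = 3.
Block sizes for λ = 3: [3, 1]

From the dimensions of kernels of powers, the number of Jordan blocks of size at least j is d_j − d_{j−1} where d_j = dim ker(N^j) (with d_0 = 0). Computing the differences gives [2, 1, 1].
The number of blocks of size exactly k is (#blocks of size ≥ k) − (#blocks of size ≥ k + 1), so the partition is: 1 block(s) of size 1, 1 block(s) of size 3.
In nonincreasing order the block sizes are [3, 1].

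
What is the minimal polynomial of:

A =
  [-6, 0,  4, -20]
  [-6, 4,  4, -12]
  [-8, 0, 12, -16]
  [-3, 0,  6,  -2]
x^3 - 4*x^2 - 16*x + 64

The characteristic polynomial is χ_A(x) = (x - 4)^3*(x + 4), so the eigenvalues are known. The minimal polynomial is
  m_A(x) = Π_λ (x − λ)^{k_λ}
where k_λ is the size of the *largest* Jordan block for λ (equivalently, the smallest k with (A − λI)^k v = 0 for every generalised eigenvector v of λ).

  λ = -4: largest Jordan block has size 1, contributing (x + 4)
  λ = 4: largest Jordan block has size 2, contributing (x − 4)^2

So m_A(x) = (x - 4)^2*(x + 4) = x^3 - 4*x^2 - 16*x + 64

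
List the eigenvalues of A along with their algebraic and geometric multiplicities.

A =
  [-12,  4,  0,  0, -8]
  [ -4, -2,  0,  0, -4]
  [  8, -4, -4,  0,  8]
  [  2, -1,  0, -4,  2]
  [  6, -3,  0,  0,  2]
λ = -4: alg = 5, geom = 4

Step 1 — factor the characteristic polynomial to read off the algebraic multiplicities:
  χ_A(x) = (x + 4)^5

Step 2 — compute geometric multiplicities via the rank-nullity identity g(λ) = n − rank(A − λI):
  rank(A − (-4)·I) = 1, so dim ker(A − (-4)·I) = n − 1 = 4

Summary:
  λ = -4: algebraic multiplicity = 5, geometric multiplicity = 4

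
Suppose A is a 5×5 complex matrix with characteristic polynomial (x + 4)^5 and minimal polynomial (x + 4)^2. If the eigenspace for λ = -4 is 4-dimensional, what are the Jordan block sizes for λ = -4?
Block sizes for λ = -4: [2, 1, 1, 1]

Step 1 — from the characteristic polynomial, algebraic multiplicity of λ = -4 is 5. From dim ker(A − (-4)·I) = 4, there are exactly 4 Jordan blocks for λ = -4.
Step 2 — from the minimal polynomial, the factor (x + 4)^2 tells us the largest block for λ = -4 has size 2.
Step 3 — with total size 5, 4 blocks, and largest block 2, the block sizes (in nonincreasing order) are [2, 1, 1, 1].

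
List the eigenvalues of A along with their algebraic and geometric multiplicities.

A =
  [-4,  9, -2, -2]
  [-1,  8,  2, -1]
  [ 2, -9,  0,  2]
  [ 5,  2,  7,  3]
λ = -2: alg = 1, geom = 1; λ = 3: alg = 3, geom = 1

Step 1 — factor the characteristic polynomial to read off the algebraic multiplicities:
  χ_A(x) = (x - 3)^3*(x + 2)

Step 2 — compute geometric multiplicities via the rank-nullity identity g(λ) = n − rank(A − λI):
  rank(A − (-2)·I) = 3, so dim ker(A − (-2)·I) = n − 3 = 1
  rank(A − (3)·I) = 3, so dim ker(A − (3)·I) = n − 3 = 1

Summary:
  λ = -2: algebraic multiplicity = 1, geometric multiplicity = 1
  λ = 3: algebraic multiplicity = 3, geometric multiplicity = 1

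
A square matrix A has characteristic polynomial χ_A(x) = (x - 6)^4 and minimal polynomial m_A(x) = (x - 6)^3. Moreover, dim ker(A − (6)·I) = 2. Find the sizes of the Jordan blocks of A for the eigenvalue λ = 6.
Block sizes for λ = 6: [3, 1]

Step 1 — from the characteristic polynomial, algebraic multiplicity of λ = 6 is 4. From dim ker(A − (6)·I) = 2, there are exactly 2 Jordan blocks for λ = 6.
Step 2 — from the minimal polynomial, the factor (x − 6)^3 tells us the largest block for λ = 6 has size 3.
Step 3 — with total size 4, 2 blocks, and largest block 3, the block sizes (in nonincreasing order) are [3, 1].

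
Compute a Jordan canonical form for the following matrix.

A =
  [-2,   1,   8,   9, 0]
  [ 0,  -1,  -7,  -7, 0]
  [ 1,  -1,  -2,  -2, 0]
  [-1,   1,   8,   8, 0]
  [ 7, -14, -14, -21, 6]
J_2(-1) ⊕ J_1(-1) ⊕ J_1(6) ⊕ J_1(6)

The characteristic polynomial is
  det(x·I − A) = x^5 - 9*x^4 + 3*x^3 + 73*x^2 + 96*x + 36 = (x - 6)^2*(x + 1)^3

Eigenvalues and multiplicities (the geometric multiplicity of λ is n − rank(A − λI), which equals the number of Jordan blocks for λ):
  λ = -1: algebraic multiplicity = 3, geometric multiplicity = 2
  λ = 6: algebraic multiplicity = 2, geometric multiplicity = 2

Determining the block sizes for each eigenvalue:
  λ = -1: 2 blocks summing to 3 forces exactly one block of size 2 and the rest size 1 → block sizes [2, 1]
  λ = 6: gm = am = 2, so every block has size 1 → block sizes [1, 1]

Assembling the blocks gives a Jordan form
J =
  [-1,  1,  0, 0, 0]
  [ 0, -1,  0, 0, 0]
  [ 0,  0, -1, 0, 0]
  [ 0,  0,  0, 6, 0]
  [ 0,  0,  0, 0, 6]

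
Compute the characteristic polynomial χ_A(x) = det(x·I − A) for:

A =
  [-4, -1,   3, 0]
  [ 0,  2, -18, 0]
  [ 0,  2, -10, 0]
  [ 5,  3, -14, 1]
x^4 + 11*x^3 + 36*x^2 + 16*x - 64

Expanding det(x·I − A) (e.g. by cofactor expansion or by noting that A is similar to its Jordan form J, which has the same characteristic polynomial as A) gives
  χ_A(x) = x^4 + 11*x^3 + 36*x^2 + 16*x - 64
which factors as (x - 1)*(x + 4)^3. The eigenvalues (with algebraic multiplicities) are λ = -4 with multiplicity 3, λ = 1 with multiplicity 1.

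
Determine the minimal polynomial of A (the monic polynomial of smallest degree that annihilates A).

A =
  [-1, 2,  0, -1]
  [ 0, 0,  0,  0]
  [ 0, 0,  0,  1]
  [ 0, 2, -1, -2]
x^4 + 3*x^3 + 3*x^2 + x

The characteristic polynomial is χ_A(x) = x*(x + 1)^3, so the eigenvalues are known. The minimal polynomial is
  m_A(x) = Π_λ (x − λ)^{k_λ}
where k_λ is the size of the *largest* Jordan block for λ (equivalently, the smallest k with (A − λI)^k v = 0 for every generalised eigenvector v of λ).

  λ = -1: largest Jordan block has size 3, contributing (x + 1)^3
  λ = 0: largest Jordan block has size 1, contributing (x − 0)

So m_A(x) = x*(x + 1)^3 = x^4 + 3*x^3 + 3*x^2 + x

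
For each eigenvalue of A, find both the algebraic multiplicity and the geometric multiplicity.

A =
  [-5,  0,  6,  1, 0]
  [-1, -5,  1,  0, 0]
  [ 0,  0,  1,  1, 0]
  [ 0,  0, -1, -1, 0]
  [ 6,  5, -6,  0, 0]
λ = -5: alg = 2, geom = 1; λ = 0: alg = 3, geom = 2

Step 1 — factor the characteristic polynomial to read off the algebraic multiplicities:
  χ_A(x) = x^3*(x + 5)^2

Step 2 — compute geometric multiplicities via the rank-nullity identity g(λ) = n − rank(A − λI):
  rank(A − (-5)·I) = 4, so dim ker(A − (-5)·I) = n − 4 = 1
  rank(A − (0)·I) = 3, so dim ker(A − (0)·I) = n − 3 = 2

Summary:
  λ = -5: algebraic multiplicity = 2, geometric multiplicity = 1
  λ = 0: algebraic multiplicity = 3, geometric multiplicity = 2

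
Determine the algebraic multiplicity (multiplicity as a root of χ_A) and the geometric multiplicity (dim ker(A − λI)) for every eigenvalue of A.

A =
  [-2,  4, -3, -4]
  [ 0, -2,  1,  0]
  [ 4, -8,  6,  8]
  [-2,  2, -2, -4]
λ = -2: alg = 1, geom = 1; λ = 0: alg = 3, geom = 2

Step 1 — factor the characteristic polynomial to read off the algebraic multiplicities:
  χ_A(x) = x^3*(x + 2)

Step 2 — compute geometric multiplicities via the rank-nullity identity g(λ) = n − rank(A − λI):
  rank(A − (-2)·I) = 3, so dim ker(A − (-2)·I) = n − 3 = 1
  rank(A − (0)·I) = 2, so dim ker(A − (0)·I) = n − 2 = 2

Summary:
  λ = -2: algebraic multiplicity = 1, geometric multiplicity = 1
  λ = 0: algebraic multiplicity = 3, geometric multiplicity = 2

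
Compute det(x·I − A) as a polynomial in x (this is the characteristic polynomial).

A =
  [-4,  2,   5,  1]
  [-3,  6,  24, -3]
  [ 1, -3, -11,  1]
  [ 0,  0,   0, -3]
x^4 + 12*x^3 + 54*x^2 + 108*x + 81

Expanding det(x·I − A) (e.g. by cofactor expansion or by noting that A is similar to its Jordan form J, which has the same characteristic polynomial as A) gives
  χ_A(x) = x^4 + 12*x^3 + 54*x^2 + 108*x + 81
which factors as (x + 3)^4. The eigenvalues (with algebraic multiplicities) are λ = -3 with multiplicity 4.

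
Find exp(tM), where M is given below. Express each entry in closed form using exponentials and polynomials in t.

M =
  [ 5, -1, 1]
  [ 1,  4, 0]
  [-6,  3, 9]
e^{tM} =
  [-3*t^2*exp(6*t) - t*exp(6*t) + exp(6*t), 3*t^2*exp(6*t) - t*exp(6*t), t^2*exp(6*t) + t*exp(6*t)]
  [-3*t^2*exp(6*t)/2 + t*exp(6*t), 3*t^2*exp(6*t)/2 - 2*t*exp(6*t) + exp(6*t), t^2*exp(6*t)/2]
  [-9*t^2*exp(6*t)/2 - 6*t*exp(6*t), 9*t^2*exp(6*t)/2 + 3*t*exp(6*t), 3*t^2*exp(6*t)/2 + 3*t*exp(6*t) + exp(6*t)]

Strategy: write M = P · J · P⁻¹ where J is a Jordan canonical form, so e^{tM} = P · e^{tJ} · P⁻¹, and e^{tJ} can be computed block-by-block.

M has Jordan form
J =
  [6, 1, 0]
  [0, 6, 1]
  [0, 0, 6]
(up to reordering of blocks).

Per-block formulas:
  For a 3×3 Jordan block J_3(6): exp(t · J_3(6)) = e^(6t)·(I + t·N + (t^2/2)·N^2), where N is the 3×3 nilpotent shift.

After assembling e^{tJ} and conjugating by P, we get:

e^{tM} =
  [-3*t^2*exp(6*t) - t*exp(6*t) + exp(6*t), 3*t^2*exp(6*t) - t*exp(6*t), t^2*exp(6*t) + t*exp(6*t)]
  [-3*t^2*exp(6*t)/2 + t*exp(6*t), 3*t^2*exp(6*t)/2 - 2*t*exp(6*t) + exp(6*t), t^2*exp(6*t)/2]
  [-9*t^2*exp(6*t)/2 - 6*t*exp(6*t), 9*t^2*exp(6*t)/2 + 3*t*exp(6*t), 3*t^2*exp(6*t)/2 + 3*t*exp(6*t) + exp(6*t)]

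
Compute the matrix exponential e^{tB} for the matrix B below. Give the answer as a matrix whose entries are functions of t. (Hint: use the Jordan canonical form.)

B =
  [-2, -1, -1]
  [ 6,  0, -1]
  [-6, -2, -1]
e^{tB} =
  [exp(-2*t), -t*exp(-2*t), -t*exp(-2*t)]
  [2*exp(t) - 2*exp(-2*t), 2*t*exp(-2*t) + exp(-2*t), 2*t*exp(-2*t) - exp(t) + exp(-2*t)]
  [-2*exp(t) + 2*exp(-2*t), -2*t*exp(-2*t), -2*t*exp(-2*t) + exp(t)]

Strategy: write B = P · J · P⁻¹ where J is a Jordan canonical form, so e^{tB} = P · e^{tJ} · P⁻¹, and e^{tJ} can be computed block-by-block.

B has Jordan form
J =
  [-2,  1, 0]
  [ 0, -2, 0]
  [ 0,  0, 1]
(up to reordering of blocks).

Per-block formulas:
  For a 2×2 Jordan block J_2(-2): exp(t · J_2(-2)) = e^(-2t)·(I + t·N), where N is the 2×2 nilpotent shift.
  For a 1×1 block at λ = 1: exp(t · [1]) = [e^(1t)].

After assembling e^{tJ} and conjugating by P, we get:

e^{tB} =
  [exp(-2*t), -t*exp(-2*t), -t*exp(-2*t)]
  [2*exp(t) - 2*exp(-2*t), 2*t*exp(-2*t) + exp(-2*t), 2*t*exp(-2*t) - exp(t) + exp(-2*t)]
  [-2*exp(t) + 2*exp(-2*t), -2*t*exp(-2*t), -2*t*exp(-2*t) + exp(t)]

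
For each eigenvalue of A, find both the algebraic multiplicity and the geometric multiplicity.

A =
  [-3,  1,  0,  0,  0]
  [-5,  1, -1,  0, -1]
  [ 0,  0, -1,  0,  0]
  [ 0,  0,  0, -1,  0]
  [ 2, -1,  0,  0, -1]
λ = -1: alg = 5, geom = 3

Step 1 — factor the characteristic polynomial to read off the algebraic multiplicities:
  χ_A(x) = (x + 1)^5

Step 2 — compute geometric multiplicities via the rank-nullity identity g(λ) = n − rank(A − λI):
  rank(A − (-1)·I) = 2, so dim ker(A − (-1)·I) = n − 2 = 3

Summary:
  λ = -1: algebraic multiplicity = 5, geometric multiplicity = 3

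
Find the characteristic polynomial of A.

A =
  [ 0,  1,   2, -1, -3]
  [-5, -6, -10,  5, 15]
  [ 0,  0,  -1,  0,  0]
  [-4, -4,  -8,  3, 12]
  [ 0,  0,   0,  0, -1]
x^5 + 5*x^4 + 10*x^3 + 10*x^2 + 5*x + 1

Expanding det(x·I − A) (e.g. by cofactor expansion or by noting that A is similar to its Jordan form J, which has the same characteristic polynomial as A) gives
  χ_A(x) = x^5 + 5*x^4 + 10*x^3 + 10*x^2 + 5*x + 1
which factors as (x + 1)^5. The eigenvalues (with algebraic multiplicities) are λ = -1 with multiplicity 5.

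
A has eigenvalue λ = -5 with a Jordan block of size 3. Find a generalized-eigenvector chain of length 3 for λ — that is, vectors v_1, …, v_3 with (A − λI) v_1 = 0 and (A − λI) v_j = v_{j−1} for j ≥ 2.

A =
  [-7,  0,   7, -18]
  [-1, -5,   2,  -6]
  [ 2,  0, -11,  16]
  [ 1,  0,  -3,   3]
A Jordan chain for λ = -5 of length 3:
v_1 = (-2, -1, 2, 1)ᵀ
v_2 = (7, 2, -6, -3)ᵀ
v_3 = (0, 0, 1, 0)ᵀ

Let N = A − (-5)·I. We want v_3 with N^3 v_3 = 0 but N^2 v_3 ≠ 0; then v_{j-1} := N · v_j for j = 3, …, 2.

Pick v_3 = (0, 0, 1, 0)ᵀ.
Then v_2 = N · v_3 = (7, 2, -6, -3)ᵀ.
Then v_1 = N · v_2 = (-2, -1, 2, 1)ᵀ.

Sanity check: (A − (-5)·I) v_1 = (0, 0, 0, 0)ᵀ = 0. ✓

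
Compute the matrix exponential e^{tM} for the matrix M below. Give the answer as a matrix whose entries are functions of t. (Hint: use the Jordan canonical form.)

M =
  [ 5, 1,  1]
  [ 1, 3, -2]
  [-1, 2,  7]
e^{tM} =
  [exp(5*t), t*exp(5*t), t*exp(5*t)]
  [t*exp(5*t), t^2*exp(5*t)/2 - 2*t*exp(5*t) + exp(5*t), t^2*exp(5*t)/2 - 2*t*exp(5*t)]
  [-t*exp(5*t), -t^2*exp(5*t)/2 + 2*t*exp(5*t), -t^2*exp(5*t)/2 + 2*t*exp(5*t) + exp(5*t)]

Strategy: write M = P · J · P⁻¹ where J is a Jordan canonical form, so e^{tM} = P · e^{tJ} · P⁻¹, and e^{tJ} can be computed block-by-block.

M has Jordan form
J =
  [5, 1, 0]
  [0, 5, 1]
  [0, 0, 5]
(up to reordering of blocks).

Per-block formulas:
  For a 3×3 Jordan block J_3(5): exp(t · J_3(5)) = e^(5t)·(I + t·N + (t^2/2)·N^2), where N is the 3×3 nilpotent shift.

After assembling e^{tJ} and conjugating by P, we get:

e^{tM} =
  [exp(5*t), t*exp(5*t), t*exp(5*t)]
  [t*exp(5*t), t^2*exp(5*t)/2 - 2*t*exp(5*t) + exp(5*t), t^2*exp(5*t)/2 - 2*t*exp(5*t)]
  [-t*exp(5*t), -t^2*exp(5*t)/2 + 2*t*exp(5*t), -t^2*exp(5*t)/2 + 2*t*exp(5*t) + exp(5*t)]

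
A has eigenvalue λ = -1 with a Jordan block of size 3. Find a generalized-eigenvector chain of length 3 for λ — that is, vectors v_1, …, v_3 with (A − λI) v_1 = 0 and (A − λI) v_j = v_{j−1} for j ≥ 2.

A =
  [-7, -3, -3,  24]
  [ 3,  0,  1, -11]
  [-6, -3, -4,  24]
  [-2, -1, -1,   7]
A Jordan chain for λ = -1 of length 3:
v_1 = (-3, 1, -3, -1)ᵀ
v_2 = (-6, 3, -6, -2)ᵀ
v_3 = (1, 0, 0, 0)ᵀ

Let N = A − (-1)·I. We want v_3 with N^3 v_3 = 0 but N^2 v_3 ≠ 0; then v_{j-1} := N · v_j for j = 3, …, 2.

Pick v_3 = (1, 0, 0, 0)ᵀ.
Then v_2 = N · v_3 = (-6, 3, -6, -2)ᵀ.
Then v_1 = N · v_2 = (-3, 1, -3, -1)ᵀ.

Sanity check: (A − (-1)·I) v_1 = (0, 0, 0, 0)ᵀ = 0. ✓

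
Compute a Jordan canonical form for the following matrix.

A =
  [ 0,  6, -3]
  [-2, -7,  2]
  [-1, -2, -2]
J_2(-3) ⊕ J_1(-3)

The characteristic polynomial is
  det(x·I − A) = x^3 + 9*x^2 + 27*x + 27 = (x + 3)^3

Eigenvalues and multiplicities (the geometric multiplicity of λ is n − rank(A − λI), which equals the number of Jordan blocks for λ):
  λ = -3: algebraic multiplicity = 3, geometric multiplicity = 2

Determining the block sizes for each eigenvalue:
  λ = -3: 2 blocks summing to 3 forces exactly one block of size 2 and the rest size 1 → block sizes [2, 1]

Assembling the blocks gives a Jordan form
J =
  [-3,  1,  0]
  [ 0, -3,  0]
  [ 0,  0, -3]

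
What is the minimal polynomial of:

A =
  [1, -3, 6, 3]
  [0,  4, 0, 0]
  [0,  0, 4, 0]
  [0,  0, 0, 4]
x^2 - 5*x + 4

The characteristic polynomial is χ_A(x) = (x - 4)^3*(x - 1), so the eigenvalues are known. The minimal polynomial is
  m_A(x) = Π_λ (x − λ)^{k_λ}
where k_λ is the size of the *largest* Jordan block for λ (equivalently, the smallest k with (A − λI)^k v = 0 for every generalised eigenvector v of λ).

  λ = 1: largest Jordan block has size 1, contributing (x − 1)
  λ = 4: largest Jordan block has size 1, contributing (x − 4)

So m_A(x) = (x - 4)*(x - 1) = x^2 - 5*x + 4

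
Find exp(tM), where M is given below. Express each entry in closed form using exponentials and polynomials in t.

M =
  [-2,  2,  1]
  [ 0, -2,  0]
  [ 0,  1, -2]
e^{tM} =
  [exp(-2*t), t^2*exp(-2*t)/2 + 2*t*exp(-2*t), t*exp(-2*t)]
  [0, exp(-2*t), 0]
  [0, t*exp(-2*t), exp(-2*t)]

Strategy: write M = P · J · P⁻¹ where J is a Jordan canonical form, so e^{tM} = P · e^{tJ} · P⁻¹, and e^{tJ} can be computed block-by-block.

M has Jordan form
J =
  [-2,  1,  0]
  [ 0, -2,  1]
  [ 0,  0, -2]
(up to reordering of blocks).

Per-block formulas:
  For a 3×3 Jordan block J_3(-2): exp(t · J_3(-2)) = e^(-2t)·(I + t·N + (t^2/2)·N^2), where N is the 3×3 nilpotent shift.

After assembling e^{tJ} and conjugating by P, we get:

e^{tM} =
  [exp(-2*t), t^2*exp(-2*t)/2 + 2*t*exp(-2*t), t*exp(-2*t)]
  [0, exp(-2*t), 0]
  [0, t*exp(-2*t), exp(-2*t)]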